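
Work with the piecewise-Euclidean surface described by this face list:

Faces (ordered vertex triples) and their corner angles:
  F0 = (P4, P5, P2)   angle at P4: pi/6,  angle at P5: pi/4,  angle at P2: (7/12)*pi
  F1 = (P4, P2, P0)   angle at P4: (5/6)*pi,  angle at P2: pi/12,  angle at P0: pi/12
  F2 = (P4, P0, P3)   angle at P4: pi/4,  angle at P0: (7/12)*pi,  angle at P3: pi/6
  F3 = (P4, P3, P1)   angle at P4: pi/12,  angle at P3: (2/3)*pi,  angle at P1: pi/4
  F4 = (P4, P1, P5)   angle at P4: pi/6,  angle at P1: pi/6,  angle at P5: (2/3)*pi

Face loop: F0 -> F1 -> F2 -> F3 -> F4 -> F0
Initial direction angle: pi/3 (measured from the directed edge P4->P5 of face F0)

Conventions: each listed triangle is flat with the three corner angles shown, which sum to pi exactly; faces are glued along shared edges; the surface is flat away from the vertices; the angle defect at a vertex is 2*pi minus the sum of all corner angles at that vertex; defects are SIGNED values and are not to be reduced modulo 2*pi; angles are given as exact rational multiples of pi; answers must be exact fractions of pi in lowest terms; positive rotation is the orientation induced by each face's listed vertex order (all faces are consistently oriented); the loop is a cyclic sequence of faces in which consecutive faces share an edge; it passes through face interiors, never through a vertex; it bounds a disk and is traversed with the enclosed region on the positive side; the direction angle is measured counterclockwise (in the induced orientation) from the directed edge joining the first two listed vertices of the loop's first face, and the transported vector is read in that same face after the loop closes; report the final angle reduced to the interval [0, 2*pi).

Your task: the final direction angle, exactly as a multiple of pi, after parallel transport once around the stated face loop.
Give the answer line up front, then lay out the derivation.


Answer: final direction angle = (5/6)*pi

enclosed vertex P4: corner angles sum to (3/2)*pi, defect = 2*pi - (3/2)*pi = pi/2
adding the enclosed defects to the starting angle (mod 2*pi, induced orientation) gives the holonomy
final angle = pi/3 + pi/2 = (5/6)*pi (mod 2*pi)


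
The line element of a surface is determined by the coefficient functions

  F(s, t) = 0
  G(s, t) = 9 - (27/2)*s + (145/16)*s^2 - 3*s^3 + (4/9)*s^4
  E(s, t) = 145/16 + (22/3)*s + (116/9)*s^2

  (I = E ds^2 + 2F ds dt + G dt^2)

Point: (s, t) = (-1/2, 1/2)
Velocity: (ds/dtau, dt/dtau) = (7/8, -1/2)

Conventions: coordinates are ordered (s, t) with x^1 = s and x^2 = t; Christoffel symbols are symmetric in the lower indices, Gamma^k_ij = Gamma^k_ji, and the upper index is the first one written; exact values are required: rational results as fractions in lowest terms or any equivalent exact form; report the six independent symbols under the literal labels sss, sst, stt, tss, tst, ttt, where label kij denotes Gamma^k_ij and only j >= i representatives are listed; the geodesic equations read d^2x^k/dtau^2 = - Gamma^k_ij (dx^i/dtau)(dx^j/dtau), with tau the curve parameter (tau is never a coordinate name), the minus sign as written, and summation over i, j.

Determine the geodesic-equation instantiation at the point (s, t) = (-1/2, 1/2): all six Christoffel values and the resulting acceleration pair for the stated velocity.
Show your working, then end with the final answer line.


E = 1241/144, F = 0, G = 10609/576 at the point
E_s = -50/9, E_t = 0, F_s = 0, F_t = 0, G_s = -3605/144, G_t = 0
EG - F^2 = 13165769/82944;  g^inv = (82944/13165769) * [[10609/576, 0], [0, 1241/144]]
first-kind symbols [ij,l] = (1/2)(d_i g_jl + d_j g_il - d_l g_ij): [ss,s] = E_s/2 = -25/9, [ss,t] = F_s - E_t/2 = 0, [st,s] = E_t/2 = 0, [st,t] = G_s/2 = -3605/288, [tt,s] = F_t - G_s/2 = 3605/288, [tt,t] = G_t/2 = 0
Gamma^s_ij = (G*[ij,s] - F*[ij,t])/(EG - F^2), Gamma^t_ij = (E*[ij,t] - F*[ij,s])/(EG - F^2)
Gamma_sss = -400/1241, Gamma_sst = 0, Gamma_stt = 3605/2482, Gamma_tss = 0, Gamma_tst = -70/103, Gamma_ttt = 0
d^2s/dtau^2 = -(Gamma_sss*(7/8)^2 + 2*Gamma_sst*(7/8)*(-1/2) + Gamma_stt*(-1/2)^2) = -1155/9928
d^2t/dtau^2 = -(Gamma_tss*(7/8)^2 + 2*Gamma_tst*(7/8)*(-1/2) + Gamma_ttt*(-1/2)^2) = -245/412

Answer: Gamma_sss = -400/1241, Gamma_sst = 0, Gamma_stt = 3605/2482, Gamma_tss = 0, Gamma_tst = -70/103, Gamma_ttt = 0; accelerations (d^2s/dtau^2, d^2t/dtau^2) = (-1155/9928, -245/412)


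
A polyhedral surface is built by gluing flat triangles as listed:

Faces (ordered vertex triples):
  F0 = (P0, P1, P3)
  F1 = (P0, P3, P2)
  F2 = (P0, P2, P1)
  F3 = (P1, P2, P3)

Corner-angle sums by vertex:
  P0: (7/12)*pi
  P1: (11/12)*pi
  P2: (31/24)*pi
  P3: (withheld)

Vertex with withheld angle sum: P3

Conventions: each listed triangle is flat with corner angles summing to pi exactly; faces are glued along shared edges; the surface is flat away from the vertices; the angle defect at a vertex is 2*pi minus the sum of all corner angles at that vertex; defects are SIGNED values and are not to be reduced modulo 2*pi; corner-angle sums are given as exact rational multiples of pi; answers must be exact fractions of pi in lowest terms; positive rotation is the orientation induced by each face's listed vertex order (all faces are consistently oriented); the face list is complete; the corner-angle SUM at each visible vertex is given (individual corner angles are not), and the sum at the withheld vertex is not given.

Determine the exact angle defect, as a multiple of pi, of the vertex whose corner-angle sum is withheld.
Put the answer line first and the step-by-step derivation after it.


Answer: defect(P3) = (19/24)*pi

V = 4, E = 6, F = 4; chi = V - E + F = 2
Gauss-Bonnet: total defect = 2*pi*chi = 4*pi; visible defects sum to (77/24)*pi


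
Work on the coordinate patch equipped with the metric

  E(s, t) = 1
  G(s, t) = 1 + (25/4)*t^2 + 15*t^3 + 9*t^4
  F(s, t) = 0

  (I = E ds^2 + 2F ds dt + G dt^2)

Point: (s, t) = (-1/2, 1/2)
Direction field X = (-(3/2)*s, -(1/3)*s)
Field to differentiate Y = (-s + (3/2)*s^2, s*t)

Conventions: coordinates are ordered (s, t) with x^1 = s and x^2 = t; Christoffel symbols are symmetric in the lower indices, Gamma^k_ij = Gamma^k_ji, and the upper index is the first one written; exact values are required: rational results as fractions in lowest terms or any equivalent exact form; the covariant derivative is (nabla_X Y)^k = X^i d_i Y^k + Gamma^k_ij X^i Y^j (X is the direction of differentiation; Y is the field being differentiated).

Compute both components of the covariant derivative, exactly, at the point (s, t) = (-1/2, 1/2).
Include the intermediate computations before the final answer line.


E = 1, F = 0, G = 5 at the point
E_s = 0, E_t = 0, F_s = 0, F_t = 0, G_s = 0, G_t = 22
EG - F^2 = 5;  g^inv = (1/5) * [[5, 0], [0, 1]]
first-kind symbols [ij,l] = (1/2)(d_i g_jl + d_j g_il - d_l g_ij): [ss,s] = E_s/2 = 0, [ss,t] = F_s - E_t/2 = 0, [st,s] = E_t/2 = 0, [st,t] = G_s/2 = 0, [tt,s] = F_t - G_s/2 = 0, [tt,t] = G_t/2 = 11
Gamma^s_ij = (G*[ij,s] - F*[ij,t])/(EG - F^2), Gamma^t_ij = (E*[ij,t] - F*[ij,s])/(EG - F^2)
Gamma_sss = 0, Gamma_sst = 0, Gamma_stt = 0, Gamma_tss = 0, Gamma_tst = 0, Gamma_ttt = 11/5
X = (3/4, 1/6), Y = (7/8, -1/4) at the point

Answer: (nabla_X Y)^s = -15/8, (nabla_X Y)^t = 1/5


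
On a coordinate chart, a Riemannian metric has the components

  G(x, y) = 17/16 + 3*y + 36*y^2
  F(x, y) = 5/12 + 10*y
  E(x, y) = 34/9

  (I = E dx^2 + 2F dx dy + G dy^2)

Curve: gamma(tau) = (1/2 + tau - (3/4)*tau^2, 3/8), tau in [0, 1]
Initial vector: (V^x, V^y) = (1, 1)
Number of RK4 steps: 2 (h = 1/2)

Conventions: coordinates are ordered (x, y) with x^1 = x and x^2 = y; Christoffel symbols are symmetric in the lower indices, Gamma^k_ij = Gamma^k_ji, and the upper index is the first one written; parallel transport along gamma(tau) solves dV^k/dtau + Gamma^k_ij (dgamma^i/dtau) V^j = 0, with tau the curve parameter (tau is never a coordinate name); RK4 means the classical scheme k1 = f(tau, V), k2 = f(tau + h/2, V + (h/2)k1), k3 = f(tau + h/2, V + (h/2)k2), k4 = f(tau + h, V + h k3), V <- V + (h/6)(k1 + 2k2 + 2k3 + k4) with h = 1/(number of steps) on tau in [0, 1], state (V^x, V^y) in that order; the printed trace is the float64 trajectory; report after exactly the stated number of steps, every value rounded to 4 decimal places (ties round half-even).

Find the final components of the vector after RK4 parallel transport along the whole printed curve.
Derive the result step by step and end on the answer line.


gamma'(tau) = (1 - (3/2)*tau, 0); f(tau, V)^k = -Gamma^k_ij(gamma(tau)) gamma'^i(tau) V^j; h = 1/2; intermediate values shown to 6 dp
curve data and Christoffel symbols at the stage parameters:
  tau = 0.000000: gamma = (0.500000, 0.375000), gamma' = (1.000000, 0.000000); Gamma_xxx = 0.000000, Gamma_xxy = 0.000000, Gamma_xyy = 0.997230, Gamma_yxx = 0.000000, Gamma_yxy = 0.000000, Gamma_yyy = 1.495845
  tau = 0.250000: gamma = (0.703125, 0.375000), gamma' = (0.625000, 0.000000); Gamma_xxx = 0.000000, Gamma_xxy = 0.000000, Gamma_xyy = 0.997230, Gamma_yxx = 0.000000, Gamma_yxy = 0.000000, Gamma_yyy = 1.495845
  tau = 0.500000: gamma = (0.812500, 0.375000), gamma' = (0.250000, 0.000000); Gamma_xxx = 0.000000, Gamma_xxy = 0.000000, Gamma_xyy = 0.997230, Gamma_yxx = 0.000000, Gamma_yxy = 0.000000, Gamma_yyy = 1.495845
  tau = 0.750000: gamma = (0.828125, 0.375000), gamma' = (-0.125000, 0.000000); Gamma_xxx = 0.000000, Gamma_xxy = 0.000000, Gamma_xyy = 0.997230, Gamma_yxx = 0.000000, Gamma_yxy = 0.000000, Gamma_yyy = 1.495845
  tau = 1.000000: gamma = (0.750000, 0.375000), gamma' = (-0.500000, 0.000000); Gamma_xxx = 0.000000, Gamma_xxy = 0.000000, Gamma_xyy = 0.997230, Gamma_yxx = 0.000000, Gamma_yxy = 0.000000, Gamma_yyy = 1.495845
step 0: V^x = 1.0000, V^y = 1.0000
step 1: k1 = (0.000000, 0.000000), k2 = (0.000000, 0.000000), k3 = (0.000000, 0.000000), k4 = (0.000000, 0.000000); V <- V + (h/6)(k1 + 2k2 + 2k3 + k4): V^x = 1.0000, V^y = 1.0000
step 2: k1 = (0.000000, 0.000000), k2 = (0.000000, 0.000000), k3 = (0.000000, 0.000000), k4 = (0.000000, 0.000000); V <- V + (h/6)(k1 + 2k2 + 2k3 + k4): V^x = 1.0000, V^y = 1.0000

Answer: V^x = 1.0000, V^y = 1.0000


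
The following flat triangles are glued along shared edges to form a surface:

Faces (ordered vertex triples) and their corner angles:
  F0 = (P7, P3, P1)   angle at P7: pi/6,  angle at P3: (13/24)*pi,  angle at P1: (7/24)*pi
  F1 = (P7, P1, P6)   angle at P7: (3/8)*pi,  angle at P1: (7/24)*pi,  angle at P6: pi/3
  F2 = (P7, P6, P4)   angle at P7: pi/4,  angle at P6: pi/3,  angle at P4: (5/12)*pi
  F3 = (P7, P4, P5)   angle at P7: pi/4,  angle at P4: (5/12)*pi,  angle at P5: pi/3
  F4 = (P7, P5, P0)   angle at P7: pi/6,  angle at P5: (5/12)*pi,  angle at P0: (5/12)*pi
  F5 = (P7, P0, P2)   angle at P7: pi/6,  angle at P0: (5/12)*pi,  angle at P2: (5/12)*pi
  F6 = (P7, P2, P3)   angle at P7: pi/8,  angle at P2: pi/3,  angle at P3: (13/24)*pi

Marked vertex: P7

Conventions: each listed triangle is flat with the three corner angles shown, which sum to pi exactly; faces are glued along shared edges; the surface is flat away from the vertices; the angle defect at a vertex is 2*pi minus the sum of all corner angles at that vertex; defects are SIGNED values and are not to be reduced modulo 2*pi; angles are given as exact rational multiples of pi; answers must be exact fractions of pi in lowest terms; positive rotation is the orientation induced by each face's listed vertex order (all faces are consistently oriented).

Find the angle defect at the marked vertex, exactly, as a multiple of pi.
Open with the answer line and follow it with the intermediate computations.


Answer: defect(P7) = pi/2

Sum of corner angles at P7: (3/2)*pi
defect = 2*pi - (3/2)*pi


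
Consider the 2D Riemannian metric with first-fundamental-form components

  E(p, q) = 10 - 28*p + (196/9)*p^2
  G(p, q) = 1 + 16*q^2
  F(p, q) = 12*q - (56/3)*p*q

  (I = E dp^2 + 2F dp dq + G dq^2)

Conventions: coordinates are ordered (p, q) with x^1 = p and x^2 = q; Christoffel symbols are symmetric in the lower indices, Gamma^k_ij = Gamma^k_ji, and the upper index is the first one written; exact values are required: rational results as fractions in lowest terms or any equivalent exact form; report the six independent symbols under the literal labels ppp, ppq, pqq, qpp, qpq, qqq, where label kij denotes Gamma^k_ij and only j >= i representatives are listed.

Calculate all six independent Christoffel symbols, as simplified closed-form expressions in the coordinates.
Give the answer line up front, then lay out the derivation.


Answer: Gamma_ppp = (98*p - 63)/(98*p^2 - 126*p + 72*q^2 + 45), Gamma_ppq = 0, Gamma_pqq = (54 - 84*p)/(98*p^2 - 126*p + 72*q^2 + 45), Gamma_qpp = -84*q/(98*p^2 - 126*p + 72*q^2 + 45), Gamma_qpq = 0, Gamma_qqq = 72*q/(98*p^2 - 126*p + 72*q^2 + 45)

E = 10 - 28*p + (196/9)*p^2; F = 12*q - (56/3)*p*q; G = 1 + 16*q^2
Gamma^k_ij = (1/2) g^{kl} (d_i g_jl + d_j g_il - d_l g_ij), with g^inv = (1/(EG-F^2)) [[G, -F], [-F, E]]
first partials: E_p = -28 + (392/9)*p, E_q = 0, F_p = -(56/3)*q, F_q = 12 - (56/3)*p, G_p = 0, G_q = 32*q
D = EG - F^2 = 10 - 28*p + 16*q^2 + (196/9)*p^2
expanded: Gamma^p_pp = (G E_p - 2F F_p + F E_q)/(2D), Gamma^p_pq = (G E_q - F G_p)/(2D), Gamma^p_qq = (2G F_q - G G_p - F G_q)/(2D), Gamma^q_pp = (2E F_p - E E_q - F E_p)/(2D), Gamma^q_pq = (E G_p - F E_q)/(2D), Gamma^q_qq = (E G_q - 2F F_q + F G_p)/(2D); substitute and cancel common factors


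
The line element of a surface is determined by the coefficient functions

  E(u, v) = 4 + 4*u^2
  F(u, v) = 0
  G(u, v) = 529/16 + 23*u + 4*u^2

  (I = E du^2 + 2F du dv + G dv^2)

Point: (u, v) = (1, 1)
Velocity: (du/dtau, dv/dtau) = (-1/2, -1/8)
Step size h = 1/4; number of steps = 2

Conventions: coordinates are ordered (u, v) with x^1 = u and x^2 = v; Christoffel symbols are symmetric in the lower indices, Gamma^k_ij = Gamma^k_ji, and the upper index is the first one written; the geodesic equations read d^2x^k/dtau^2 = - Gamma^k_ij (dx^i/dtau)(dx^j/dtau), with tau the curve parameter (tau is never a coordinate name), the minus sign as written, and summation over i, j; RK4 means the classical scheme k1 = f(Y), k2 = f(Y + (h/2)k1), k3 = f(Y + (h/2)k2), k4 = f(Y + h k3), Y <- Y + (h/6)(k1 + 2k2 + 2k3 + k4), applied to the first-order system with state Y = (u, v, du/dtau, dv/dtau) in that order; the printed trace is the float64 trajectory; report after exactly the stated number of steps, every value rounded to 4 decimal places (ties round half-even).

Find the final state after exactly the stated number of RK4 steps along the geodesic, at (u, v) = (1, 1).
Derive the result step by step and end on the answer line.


f(Y) = (du/dtau, dv/dtau, -Gamma^u_ij Y'^i Y'^j, -Gamma^v_ij Y'^i Y'^j) with the Gammas evaluated at the stage position; h = 0.250000; intermediate values shown to 6 dp
step 0: u = 1.0000, v = 1.0000, du/dtau = -0.5000, dv/dtau = -0.1250
step 1:
  k1: at (u, v) = (1.000000, 1.000000), (du/dtau, dv/dtau) = (-0.500000, -0.125000); Gamma_uuu = 0.500000, Gamma_uuv = 0.000000, Gamma_uvv = -1.937500, Gamma_vuu = 0.000000, Gamma_vuv = 0.258065, Gamma_vvv = 0.000000; k1 = (-0.500000, -0.125000, -0.094727, -0.032258)
  k2: at (u, v) = (0.937500, 0.984375), (du/dtau, dv/dtau) = (-0.511841, -0.129032); Gamma_uuu = 0.498960, Gamma_uuv = 0.000000, Gamma_uvv = -2.029106, Gamma_vuu = 0.000000, Gamma_vuv = 0.262295, Gamma_vvv = 0.000000; k2 = (-0.511841, -0.129032, -0.096935, -0.034646)
  k3: at (u, v) = (0.936020, 0.983871), (du/dtau, dv/dtau) = (-0.512117, -0.129331); Gamma_uuu = 0.498909, Gamma_uuv = 0.000000, Gamma_uvv = -2.031316, Gamma_vuu = 0.000000, Gamma_vuv = 0.262397, Gamma_vvv = 0.000000; k3 = (-0.512117, -0.129331, -0.096869, -0.034758)
  k4: at (u, v) = (0.871971, 0.967667), (du/dtau, dv/dtau) = (-0.524217, -0.133690); Gamma_uuu = 0.495344, Gamma_uuv = 0.000000, Gamma_uvv = -2.128558, Gamma_vuu = 0.000000, Gamma_vuv = 0.266882, Gamma_vvv = 0.000000; k4 = (-0.524217, -0.133690, -0.098079, -0.037407)
  Y <- Y + (h/6)(k1 + 2k2 + 2k3 + k4): u = 0.8720, v = 0.9677, du/dtau = -0.5242, dv/dtau = -0.1337
step 2:
  k1: at (u, v) = (0.871994, 0.967691), (du/dtau, dv/dtau) = (-0.524184, -0.133686); Gamma_uuu = 0.495346, Gamma_uuv = 0.000000, Gamma_uvv = -2.128521, Gamma_vuu = 0.000000, Gamma_vuv = 0.266881, Gamma_vvv = 0.000000; k1 = (-0.524184, -0.133686, -0.098065, -0.037404)
  k2: at (u, v) = (0.806471, 0.950980), (du/dtau, dv/dtau) = (-0.536442, -0.138362); Gamma_uuu = 0.488653, Gamma_uuv = 0.000000, Gamma_uvv = -2.230659, Gamma_vuu = 0.000000, Gamma_vuv = 0.271631, Gamma_vvv = 0.000000; k2 = (-0.536442, -0.138362, -0.097916, -0.040323)
  k3: at (u, v) = (0.804939, 0.950396), (du/dtau, dv/dtau) = (-0.536423, -0.138727); Gamma_uuu = 0.488456, Gamma_uuv = 0.000000, Gamma_uvv = -2.233072, Gamma_vuu = 0.000000, Gamma_vuv = 0.271744, Gamma_vvv = 0.000000; k3 = (-0.536423, -0.138727, -0.097577, -0.040444)
  k4: at (u, v) = (0.737889, 0.933009), (du/dtau, dv/dtau) = (-0.548578, -0.143798); Gamma_uuu = 0.477759, Gamma_uuv = 0.000000, Gamma_uvv = -2.339227, Gamma_vuu = 0.000000, Gamma_vuv = 0.276787, Gamma_vvv = 0.000000; k4 = (-0.548578, -0.143798, -0.095406, -0.043668)
  Y <- Y + (h/6)(k1 + 2k2 + 2k3 + k4): u = 0.7379, v = 0.9330, du/dtau = -0.5485, dv/dtau = -0.1438

Answer: u = 0.7379, v = 0.9330, du/dtau = -0.5485, dv/dtau = -0.1438


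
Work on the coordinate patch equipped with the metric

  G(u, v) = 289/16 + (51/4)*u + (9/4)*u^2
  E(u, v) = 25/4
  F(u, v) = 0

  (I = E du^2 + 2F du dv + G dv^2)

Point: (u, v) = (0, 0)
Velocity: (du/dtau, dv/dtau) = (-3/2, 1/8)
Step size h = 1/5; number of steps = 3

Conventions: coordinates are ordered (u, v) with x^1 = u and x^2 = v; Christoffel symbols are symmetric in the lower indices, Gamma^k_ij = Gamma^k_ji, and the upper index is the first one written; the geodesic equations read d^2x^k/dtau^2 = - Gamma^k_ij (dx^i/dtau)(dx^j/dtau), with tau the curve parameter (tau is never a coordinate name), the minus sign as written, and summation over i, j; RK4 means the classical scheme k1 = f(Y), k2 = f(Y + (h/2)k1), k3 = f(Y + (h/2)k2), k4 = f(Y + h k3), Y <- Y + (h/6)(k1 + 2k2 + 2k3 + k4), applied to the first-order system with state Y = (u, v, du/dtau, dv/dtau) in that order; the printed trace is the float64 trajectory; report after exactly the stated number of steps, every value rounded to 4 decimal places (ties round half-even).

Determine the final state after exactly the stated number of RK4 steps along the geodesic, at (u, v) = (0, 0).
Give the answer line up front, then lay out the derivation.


Answer: u = -0.8958, v = 0.1097, du/dtau = -1.4828, dv/dtau = 0.2673

f(Y) = (du/dtau, dv/dtau, -Gamma^u_ij Y'^i Y'^j, -Gamma^v_ij Y'^i Y'^j) with the Gammas evaluated at the stage position; h = 0.200000; intermediate values shown to 6 dp
step 0: u = 0.0000, v = 0.0000, du/dtau = -1.5000, dv/dtau = 0.1250
step 1:
  k1: at (u, v) = (0.000000, 0.000000), (du/dtau, dv/dtau) = (-1.500000, 0.125000); Gamma_uuu = 0.000000, Gamma_uuv = 0.000000, Gamma_uvv = -1.020000, Gamma_vuu = 0.000000, Gamma_vuv = 0.352941, Gamma_vvv = 0.000000; k1 = (-1.500000, 0.125000, 0.015938, 0.132353)
  k2: at (u, v) = (-0.150000, 0.012500), (du/dtau, dv/dtau) = (-1.498406, 0.138235); Gamma_uuu = 0.000000, Gamma_uuv = 0.000000, Gamma_uvv = -0.966000, Gamma_vuu = 0.000000, Gamma_vuv = 0.372671, Gamma_vvv = 0.000000; k2 = (-1.498406, 0.138235, 0.018459, 0.154385)
  k3: at (u, v) = (-0.149841, 0.013824), (du/dtau, dv/dtau) = (-1.498154, 0.140438); Gamma_uuu = 0.000000, Gamma_uuv = 0.000000, Gamma_uvv = -0.966057, Gamma_vuu = 0.000000, Gamma_vuv = 0.372649, Gamma_vvv = 0.000000; k3 = (-1.498154, 0.140438, 0.019054, 0.156809)
  k4: at (u, v) = (-0.299631, 0.028088), (du/dtau, dv/dtau) = (-1.496189, 0.156362); Gamma_uuu = 0.000000, Gamma_uuv = 0.000000, Gamma_uvv = -0.912133, Gamma_vuu = 0.000000, Gamma_vuv = 0.394679, Gamma_vvv = 0.000000; k4 = (-1.496189, 0.156362, 0.022301, 0.184668)
  Y <- Y + (h/6)(k1 + 2k2 + 2k3 + k4): u = -0.2996, v = 0.0280, du/dtau = -1.4962, dv/dtau = 0.1563
step 2:
  k1: at (u, v) = (-0.299644, 0.027957), (du/dtau, dv/dtau) = (-1.496225, 0.156314); Gamma_uuu = 0.000000, Gamma_uuv = 0.000000, Gamma_uvv = -0.912128, Gamma_vuu = 0.000000, Gamma_vuv = 0.394681, Gamma_vvv = 0.000000; k1 = (-1.496225, 0.156314, 0.022287, 0.184616)
  k2: at (u, v) = (-0.449266, 0.043588), (du/dtau, dv/dtau) = (-1.493996, 0.174775); Gamma_uuu = 0.000000, Gamma_uuv = 0.000000, Gamma_uvv = -0.858264, Gamma_vuu = 0.000000, Gamma_vuv = 0.419451, Gamma_vvv = 0.000000; k2 = (-1.493996, 0.174775, 0.026217, 0.219049)
  k3: at (u, v) = (-0.449043, 0.045435), (du/dtau, dv/dtau) = (-1.493603, 0.178219); Gamma_uuu = 0.000000, Gamma_uuv = 0.000000, Gamma_uvv = -0.858344, Gamma_vuu = 0.000000, Gamma_vuv = 0.419412, Gamma_vvv = 0.000000; k3 = (-1.493603, 0.178219, 0.027263, 0.223285)
  k4: at (u, v) = (-0.598364, 0.063601), (du/dtau, dv/dtau) = (-1.490772, 0.200971); Gamma_uuu = 0.000000, Gamma_uuv = 0.000000, Gamma_uvv = -0.804589, Gamma_vuu = 0.000000, Gamma_vuv = 0.447433, Gamma_vvv = 0.000000; k4 = (-1.490772, 0.200971, 0.032497, 0.268103)
  Y <- Y + (h/6)(k1 + 2k2 + 2k3 + k4): u = -0.5984, v = 0.0634, du/dtau = -1.4908, dv/dtau = 0.2009
step 3:
  k1: at (u, v) = (-0.598383, 0.063399), (du/dtau, dv/dtau) = (-1.490833, 0.200893); Gamma_uuu = 0.000000, Gamma_uuv = 0.000000, Gamma_uvv = -0.804582, Gamma_vuu = 0.000000, Gamma_vuv = 0.447437, Gamma_vvv = 0.000000; k1 = (-1.490833, 0.200893, 0.032471, 0.268013)
  k2: at (u, v) = (-0.747467, 0.083489), (du/dtau, dv/dtau) = (-1.487586, 0.227695); Gamma_uuu = 0.000000, Gamma_uuv = 0.000000, Gamma_uvv = -0.750912, Gamma_vuu = 0.000000, Gamma_vuv = 0.479417, Gamma_vvv = 0.000000; k2 = (-1.487586, 0.227695, 0.038931, 0.324772)
  k3: at (u, v) = (-0.747142, 0.086169), (du/dtau, dv/dtau) = (-1.486940, 0.233370); Gamma_uuu = 0.000000, Gamma_uuv = 0.000000, Gamma_uvv = -0.751029, Gamma_vuu = 0.000000, Gamma_vuv = 0.479342, Gamma_vvv = 0.000000; k3 = (-1.486940, 0.233370, 0.040902, 0.332671)
  k4: at (u, v) = (-0.895771, 0.110073), (du/dtau, dv/dtau) = (-1.482653, 0.267427); Gamma_uuu = 0.000000, Gamma_uuv = 0.000000, Gamma_uvv = -0.697522, Gamma_vuu = 0.000000, Gamma_vuv = 0.516113, Gamma_vvv = 0.000000; k4 = (-1.482653, 0.267427, 0.049885, 0.409279)
  Y <- Y + (h/6)(k1 + 2k2 + 2k3 + k4): u = -0.8958, v = 0.1097, du/dtau = -1.4828, dv/dtau = 0.2673


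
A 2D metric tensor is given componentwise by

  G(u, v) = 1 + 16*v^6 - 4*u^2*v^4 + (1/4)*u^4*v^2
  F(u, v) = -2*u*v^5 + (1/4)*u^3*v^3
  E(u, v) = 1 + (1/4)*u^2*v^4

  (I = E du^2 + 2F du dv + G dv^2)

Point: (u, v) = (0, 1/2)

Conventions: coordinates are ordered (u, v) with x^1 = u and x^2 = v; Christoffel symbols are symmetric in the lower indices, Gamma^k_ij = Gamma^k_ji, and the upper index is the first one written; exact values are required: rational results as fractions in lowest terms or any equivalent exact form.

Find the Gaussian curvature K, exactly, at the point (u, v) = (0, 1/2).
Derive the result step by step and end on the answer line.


E = 1, F = 0, G = 5/4, EG - F^2 = 5/4 at the point
E_u = 0, E_v = 0, F_u = -1/16, F_v = 0, G_u = 0, G_v = 3
E_vv = 0, F_uv = -5/8, G_uu = -1/2
Using the Brioschi determinant formula for K from the metric derivatives:
M1 = [[-E_vv/2 + F_uv - G_uu/2, E_u/2, F_u - E_v/2], [F_v - G_u/2, E, F], [G_v/2, F, G]] = [[-3/8, 0, -1/16], [0, 1, 0], [3/2, 0, 5/4]]; det M1 = -3/8
M2 = [[0, E_v/2, G_u/2], [E_v/2, E, F], [G_u/2, F, G]] = [[0, 0, 0], [0, 1, 0], [0, 0, 5/4]]; det M2 = 0
det M1 - det M2 = -3/8; K = -3/8 / (5/4)^2 = -6/25

Answer: K = -6/25


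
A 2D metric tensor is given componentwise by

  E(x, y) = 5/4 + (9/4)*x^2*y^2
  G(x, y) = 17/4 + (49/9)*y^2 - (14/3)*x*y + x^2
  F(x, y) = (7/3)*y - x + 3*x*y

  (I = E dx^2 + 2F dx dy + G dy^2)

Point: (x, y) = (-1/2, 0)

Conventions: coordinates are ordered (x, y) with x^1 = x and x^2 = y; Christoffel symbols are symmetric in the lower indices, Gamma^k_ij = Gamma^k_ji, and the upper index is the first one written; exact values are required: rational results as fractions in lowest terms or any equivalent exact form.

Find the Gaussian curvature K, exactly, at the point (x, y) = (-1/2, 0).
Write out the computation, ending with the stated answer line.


E = 5/4, F = 1/2, G = 9/2, EG - F^2 = 43/8 at the point
E_x = 0, E_y = 0, F_x = -1, F_y = 5/6, G_x = -1, G_y = 7/3
E_yy = 9/8, F_xy = 3, G_xx = 2
By Brioschi, K is (det M1 - det M2) divided by (EG - F^2) squared.
M1 = [[-E_yy/2 + F_xy - G_xx/2, E_x/2, F_x - E_y/2], [F_y - G_x/2, E, F], [G_y/2, F, G]] = [[23/16, 0, -1], [4/3, 5/4, 1/2], [7/6, 1/2, 9/2]]; det M1 = 3271/384
M2 = [[0, E_y/2, G_x/2], [E_y/2, E, F], [G_x/2, F, G]] = [[0, 0, -1/2], [0, 5/4, 1/2], [-1/2, 1/2, 9/2]]; det M2 = -5/16
det M1 - det M2 = 3391/384; K = 3391/384 / (43/8)^2 = 3391/11094

Answer: K = 3391/11094


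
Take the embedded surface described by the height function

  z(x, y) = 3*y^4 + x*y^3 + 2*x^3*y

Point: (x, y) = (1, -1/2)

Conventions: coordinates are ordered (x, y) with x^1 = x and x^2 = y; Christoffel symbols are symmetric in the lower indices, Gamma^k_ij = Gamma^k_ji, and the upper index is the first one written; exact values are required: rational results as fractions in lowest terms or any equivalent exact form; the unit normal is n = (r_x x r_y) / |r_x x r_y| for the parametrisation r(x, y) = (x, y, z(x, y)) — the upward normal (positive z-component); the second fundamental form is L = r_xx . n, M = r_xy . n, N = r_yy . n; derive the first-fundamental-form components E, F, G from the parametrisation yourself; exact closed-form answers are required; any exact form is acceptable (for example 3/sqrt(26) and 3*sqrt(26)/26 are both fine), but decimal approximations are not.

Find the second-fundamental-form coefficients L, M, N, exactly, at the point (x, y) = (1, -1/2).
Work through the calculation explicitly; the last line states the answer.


z_x = -25/8, z_y = 5/4, z_xx = -6, z_xy = 27/4, z_yy = 6
E = 689/64, F = -125/32, G = 41/16; answer radicand W^2 = 789/64
unnormalised second-form numerators: l = -6, m = 27/4, n = 6; L = l/sqrt(789/64), and similarly M = m/sqrt(W^2), N = n/sqrt(W^2)

Answer: L = -16*sqrt(789)/263, M = 18*sqrt(789)/263, N = 16*sqrt(789)/263


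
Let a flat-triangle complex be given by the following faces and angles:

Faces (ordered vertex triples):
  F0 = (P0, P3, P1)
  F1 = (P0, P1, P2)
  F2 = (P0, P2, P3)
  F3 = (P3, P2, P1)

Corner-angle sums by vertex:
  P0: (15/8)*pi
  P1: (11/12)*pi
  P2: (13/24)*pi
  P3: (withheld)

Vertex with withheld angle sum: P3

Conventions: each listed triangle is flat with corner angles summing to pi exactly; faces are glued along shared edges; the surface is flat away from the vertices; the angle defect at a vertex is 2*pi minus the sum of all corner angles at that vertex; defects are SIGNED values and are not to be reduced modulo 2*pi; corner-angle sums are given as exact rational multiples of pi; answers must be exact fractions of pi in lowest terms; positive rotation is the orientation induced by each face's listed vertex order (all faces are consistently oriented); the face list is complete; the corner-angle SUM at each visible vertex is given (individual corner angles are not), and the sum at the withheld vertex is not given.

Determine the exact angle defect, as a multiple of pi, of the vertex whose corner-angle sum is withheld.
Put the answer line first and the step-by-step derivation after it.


Answer: defect(P3) = (4/3)*pi

V = 4, E = 6, F = 4; chi = V - E + F = 2
Gauss-Bonnet: total defect = 2*pi*chi = 4*pi; visible defects sum to (8/3)*pi


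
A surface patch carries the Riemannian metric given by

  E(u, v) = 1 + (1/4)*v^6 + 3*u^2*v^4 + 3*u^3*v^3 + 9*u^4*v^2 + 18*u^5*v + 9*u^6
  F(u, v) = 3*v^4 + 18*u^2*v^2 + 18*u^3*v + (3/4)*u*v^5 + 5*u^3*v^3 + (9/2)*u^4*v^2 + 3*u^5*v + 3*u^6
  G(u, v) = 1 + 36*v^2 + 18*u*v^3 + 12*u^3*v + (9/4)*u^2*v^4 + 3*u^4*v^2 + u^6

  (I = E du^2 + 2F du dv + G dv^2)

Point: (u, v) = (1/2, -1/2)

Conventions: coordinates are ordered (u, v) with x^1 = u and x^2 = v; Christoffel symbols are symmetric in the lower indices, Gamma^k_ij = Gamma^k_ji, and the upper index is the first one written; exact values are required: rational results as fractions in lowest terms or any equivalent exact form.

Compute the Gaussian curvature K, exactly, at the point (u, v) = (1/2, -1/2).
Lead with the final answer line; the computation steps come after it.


Answer: K = 4864/123201

E = 257/256, F = 43/256, G = 2105/256, EG - F^2 = 1053/128 at the point
E_u = -3/32, E_v = -9/64, F_u = -267/128, F_v = -429/128, G_u = -387/64, G_v = -903/32
E_vv = 87/32, F_uv = -177/64, G_uu = -435/32
Brioschi: K = (det M1 - det M2) / (EG - F^2)^2 with the standard first/second-derivative matrices M1, M2.
M1 = [[-E_vv/2 + F_uv - G_uu/2, E_u/2, F_u - E_v/2], [F_v - G_u/2, E, F], [G_v/2, F, G]] = [[171/64, -3/64, -129/64], [-21/64, 257/256, 43/256], [-903/64, 43/256, 2105/256]]; det M1 = -53037/8192
M2 = [[0, E_v/2, G_u/2], [E_v/2, E, F], [G_u/2, F, G]] = [[0, -9/128, -387/128], [-9/128, 257/256, 43/256], [-387/128, 43/256, 2105/256]]; det M2 = -74925/8192
det M1 - det M2 = 171/64; K = 171/64 / (1053/128)^2 = 4864/123201


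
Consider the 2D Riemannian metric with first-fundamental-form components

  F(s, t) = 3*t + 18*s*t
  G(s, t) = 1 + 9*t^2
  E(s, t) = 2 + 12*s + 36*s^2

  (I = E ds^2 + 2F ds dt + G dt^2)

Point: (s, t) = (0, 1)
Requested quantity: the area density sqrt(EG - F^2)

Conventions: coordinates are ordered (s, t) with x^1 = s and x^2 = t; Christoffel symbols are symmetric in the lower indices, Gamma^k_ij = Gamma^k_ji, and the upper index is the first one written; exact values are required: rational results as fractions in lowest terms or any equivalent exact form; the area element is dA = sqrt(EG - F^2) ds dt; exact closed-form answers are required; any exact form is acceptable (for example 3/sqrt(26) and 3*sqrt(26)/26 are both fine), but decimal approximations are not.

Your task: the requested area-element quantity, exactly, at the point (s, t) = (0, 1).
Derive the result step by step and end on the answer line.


E = 2, F = 3, G = 10; EG - F^2 = 11

Answer: sqrt(EG - F^2) = sqrt(11)


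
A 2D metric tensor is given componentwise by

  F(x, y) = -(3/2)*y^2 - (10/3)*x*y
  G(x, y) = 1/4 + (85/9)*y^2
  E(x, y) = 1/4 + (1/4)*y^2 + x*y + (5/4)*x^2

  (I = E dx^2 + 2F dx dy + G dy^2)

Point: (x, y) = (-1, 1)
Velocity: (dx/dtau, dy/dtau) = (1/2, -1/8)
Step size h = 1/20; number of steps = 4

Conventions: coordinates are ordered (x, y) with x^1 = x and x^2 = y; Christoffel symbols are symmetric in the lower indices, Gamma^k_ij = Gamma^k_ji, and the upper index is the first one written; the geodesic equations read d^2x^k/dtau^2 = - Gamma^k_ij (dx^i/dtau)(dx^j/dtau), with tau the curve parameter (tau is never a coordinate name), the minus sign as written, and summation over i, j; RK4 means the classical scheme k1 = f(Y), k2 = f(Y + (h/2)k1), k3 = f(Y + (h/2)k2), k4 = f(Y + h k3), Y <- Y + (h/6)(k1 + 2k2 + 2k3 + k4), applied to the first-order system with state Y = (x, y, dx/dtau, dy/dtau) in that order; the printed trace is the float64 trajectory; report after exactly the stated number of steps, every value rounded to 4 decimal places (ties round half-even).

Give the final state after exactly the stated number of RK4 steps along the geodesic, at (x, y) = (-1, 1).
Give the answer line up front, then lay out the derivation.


Answer: x = -0.8983, y = 0.9761, dx/dtau = 0.5168, dy/dtau = -0.1140

f(Y) = (dx/dtau, dy/dtau, -Gamma^x_ij Y'^i Y'^j, -Gamma^y_ij Y'^i Y'^j) with the Gammas evaluated at the stage position; h = 0.050000; intermediate values shown to 6 dp
step 0: x = -1.0000, y = 1.0000, dx/dtau = 0.5000, dy/dtau = -0.1250
step 1:
  k1: at (x, y) = (-1.000000, 1.000000), (dx/dtau, dy/dtau) = (0.500000, -0.125000); Gamma_xxx = -0.413854, Gamma_xxy = -0.619893, Gamma_xyy = -3.602131, Gamma_yxx = -0.239787, Gamma_yxy = 0.117229, Gamma_yyy = 1.655417; k1 = (0.500000, -0.125000, 0.082260, 0.048734)
  k2: at (x, y) = (-0.987500, 0.996875), (dx/dtau, dy/dtau) = (0.502057, -0.123782); Gamma_xxx = -0.409394, Gamma_xxy = -0.611075, Gamma_xyy = -3.620264, Gamma_yxx = -0.243398, Gamma_yxy = 0.113567, Gamma_yyy = 1.649927; k2 = (0.502057, -0.123782, 0.082711, 0.050186)
  k3: at (x, y) = (-0.987449, 0.996905), (dx/dtau, dy/dtau) = (0.502068, -0.123745); Gamma_xxx = -0.409358, Gamma_xxy = -0.611008, Gamma_xyy = -3.620495, Gamma_yxx = -0.243411, Gamma_yxy = 0.113538, Gamma_yyy = 1.649841; k3 = (0.502068, -0.123745, 0.082706, 0.050201)
  k4: at (x, y) = (-0.974897, 0.993813), (dx/dtau, dy/dtau) = (0.504135, -0.122490); Gamma_xxx = -0.404829, Gamma_xxy = -0.601933, Gamma_xyy = -3.638891, Gamma_yxx = -0.247031, Gamma_yxy = 0.109858, Gamma_yyy = 1.644090; k4 = (0.504135, -0.122490, 0.083145, 0.051684)
  Y <- Y + (h/6)(k1 + 2k2 + 2k3 + k4): x = -0.9749, y = 0.9938, dx/dtau = 0.5041, dy/dtau = -0.1225
step 2:
  k1: at (x, y) = (-0.974897, 0.993812), (dx/dtau, dy/dtau) = (0.504135, -0.122490); Gamma_xxx = -0.404830, Gamma_xxy = -0.601933, Gamma_xyy = -3.638889, Gamma_yxx = -0.247031, Gamma_yxy = 0.109858, Gamma_yyy = 1.644091; k1 = (0.504135, -0.122490, 0.083145, 0.051684)
  k2: at (x, y) = (-0.962293, 0.990750), (dx/dtau, dy/dtau) = (0.506214, -0.121198); Gamma_xxx = -0.400233, Gamma_xxy = -0.592598, Gamma_xyy = -3.657538, Gamma_yxx = -0.250659, Gamma_yxy = 0.106164, Gamma_yyy = 1.638078; k2 = (0.506214, -0.121198, 0.083572, 0.053197)
  k3: at (x, y) = (-0.962241, 0.990782), (dx/dtau, dy/dtau) = (0.506225, -0.121160); Gamma_xxx = -0.400197, Gamma_xxy = -0.592527, Gamma_xyy = -3.657780, Gamma_yxx = -0.250671, Gamma_yxy = 0.106134, Gamma_yyy = 1.637986; k3 = (0.506225, -0.121160, 0.083567, 0.053212)
  k4: at (x, y) = (-0.949586, 0.987754), (dx/dtau, dy/dtau) = (0.508314, -0.119829); Gamma_xxx = -0.395533, Gamma_xxy = -0.582922, Gamma_xyy = -3.676699, Gamma_yxx = -0.254304, Gamma_yxy = 0.102427, Gamma_yyy = 1.631697; k4 = (0.508314, -0.119829, 0.083980, 0.054756)
  Y <- Y + (h/6)(k1 + 2k2 + 2k3 + k4): x = -0.9496, y = 0.9878, dx/dtau = 0.5083, dy/dtau = -0.1198
step 3:
  k1: at (x, y) = (-0.949586, 0.987754), (dx/dtau, dy/dtau) = (0.508314, -0.119830); Gamma_xxx = -0.395533, Gamma_xxy = -0.582923, Gamma_xyy = -3.676697, Gamma_yxx = -0.254304, Gamma_yxy = 0.102427, Gamma_yyy = 1.631698; k1 = (0.508314, -0.119830, 0.083980, 0.054756)
  k2: at (x, y) = (-0.936878, 0.984758), (dx/dtau, dy/dtau) = (0.510413, -0.118461); Gamma_xxx = -0.390805, Gamma_xxy = -0.573045, Gamma_xyy = -3.695875, Gamma_yxx = -0.257941, Gamma_yxy = 0.098710, Gamma_yyy = 1.625130; k2 = (0.510413, -0.118461, 0.084380, 0.056331)
  k3: at (x, y) = (-0.936825, 0.984792), (dx/dtau, dy/dtau) = (0.510423, -0.118421); Gamma_xxx = -0.390767, Gamma_xxy = -0.572971, Gamma_xyy = -3.696128, Gamma_yxx = -0.257953, Gamma_yxy = 0.098680, Gamma_yyy = 1.625033; k3 = (0.510423, -0.118421, 0.084374, 0.056346)
  k4: at (x, y) = (-0.924065, 0.981832), (dx/dtau, dy/dtau) = (0.512532, -0.117012); Gamma_xxx = -0.385973, Gamma_xxy = -0.562810, Gamma_xyy = -3.715583, Gamma_yxx = -0.261592, Gamma_yxy = 0.094957, Gamma_yyy = 1.618173; k4 = (0.512532, -0.117012, 0.084758, 0.057951)
  Y <- Y + (h/6)(k1 + 2k2 + 2k3 + k4): x = -0.9241, y = 0.9818, dx/dtau = 0.5125, dy/dtau = -0.1170
step 4:
  k1: at (x, y) = (-0.924065, 0.981832), (dx/dtau, dy/dtau) = (0.512532, -0.117012); Gamma_xxx = -0.385974, Gamma_xxy = -0.562811, Gamma_xyy = -3.715580, Gamma_yxx = -0.261592, Gamma_yxy = 0.094957, Gamma_yyy = 1.618174; k1 = (0.512532, -0.117012, 0.084758, 0.057951)
  k2: at (x, y) = (-0.911251, 0.978906), (dx/dtau, dy/dtau) = (0.514651, -0.115564); Gamma_xxx = -0.381117, Gamma_xxy = -0.552365, Gamma_xyy = -3.735299, Gamma_yxx = -0.265231, Gamma_yxy = 0.091230, Gamma_yyy = 1.611019; k2 = (0.514651, -0.115564, 0.085126, 0.059587)
  k3: at (x, y) = (-0.911198, 0.978943), (dx/dtau, dy/dtau) = (0.514661, -0.115523); Gamma_xxx = -0.381079, Gamma_xxy = -0.552286, Gamma_xyy = -3.735563, Gamma_yxx = -0.265242, Gamma_yxy = 0.091200, Gamma_yyy = 1.610915; k3 = (0.514661, -0.115523, 0.085119, 0.059602)
  k4: at (x, y) = (-0.898332, 0.976056), (dx/dtau, dy/dtau) = (0.516788, -0.114032); Gamma_xxx = -0.376161, Gamma_xxy = -0.541544, Gamma_xyy = -3.755563, Gamma_yxx = -0.268880, Gamma_yxy = 0.087473, Gamma_yyy = 1.603451; k4 = (0.516788, -0.114032, 0.085469, 0.061269)
  Y <- Y + (h/6)(k1 + 2k2 + 2k3 + k4): x = -0.8983, y = 0.9761, dx/dtau = 0.5168, dy/dtau = -0.1140


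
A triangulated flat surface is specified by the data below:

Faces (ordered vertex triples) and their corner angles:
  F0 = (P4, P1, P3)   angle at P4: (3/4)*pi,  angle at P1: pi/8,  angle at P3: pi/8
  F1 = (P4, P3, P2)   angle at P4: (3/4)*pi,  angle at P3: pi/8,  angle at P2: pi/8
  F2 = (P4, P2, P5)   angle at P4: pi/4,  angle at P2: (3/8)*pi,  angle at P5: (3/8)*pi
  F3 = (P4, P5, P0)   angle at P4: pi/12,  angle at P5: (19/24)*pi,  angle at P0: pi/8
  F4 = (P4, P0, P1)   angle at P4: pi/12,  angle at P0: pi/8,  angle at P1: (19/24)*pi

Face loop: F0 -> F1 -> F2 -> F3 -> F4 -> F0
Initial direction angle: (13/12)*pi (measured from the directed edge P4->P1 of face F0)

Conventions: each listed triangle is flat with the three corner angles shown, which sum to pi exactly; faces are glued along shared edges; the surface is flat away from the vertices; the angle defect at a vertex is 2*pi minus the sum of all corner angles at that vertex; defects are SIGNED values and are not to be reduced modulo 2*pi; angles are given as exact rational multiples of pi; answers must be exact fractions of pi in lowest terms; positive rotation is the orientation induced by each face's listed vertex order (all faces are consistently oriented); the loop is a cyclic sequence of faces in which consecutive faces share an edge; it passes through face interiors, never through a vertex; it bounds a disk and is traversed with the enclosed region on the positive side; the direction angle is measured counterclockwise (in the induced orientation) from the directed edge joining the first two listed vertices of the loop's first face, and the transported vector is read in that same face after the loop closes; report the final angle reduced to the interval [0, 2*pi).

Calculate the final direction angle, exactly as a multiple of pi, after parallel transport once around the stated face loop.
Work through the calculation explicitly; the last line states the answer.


enclosed vertex P4: corner angles sum to (23/12)*pi, defect = 2*pi - (23/12)*pi = pi/12
the rotation equals the total enclosed defect, so the final angle is initial + defects (mod 2*pi)
final angle = (13/12)*pi + pi/12 = (7/6)*pi (mod 2*pi)

Answer: final direction angle = (7/6)*pi


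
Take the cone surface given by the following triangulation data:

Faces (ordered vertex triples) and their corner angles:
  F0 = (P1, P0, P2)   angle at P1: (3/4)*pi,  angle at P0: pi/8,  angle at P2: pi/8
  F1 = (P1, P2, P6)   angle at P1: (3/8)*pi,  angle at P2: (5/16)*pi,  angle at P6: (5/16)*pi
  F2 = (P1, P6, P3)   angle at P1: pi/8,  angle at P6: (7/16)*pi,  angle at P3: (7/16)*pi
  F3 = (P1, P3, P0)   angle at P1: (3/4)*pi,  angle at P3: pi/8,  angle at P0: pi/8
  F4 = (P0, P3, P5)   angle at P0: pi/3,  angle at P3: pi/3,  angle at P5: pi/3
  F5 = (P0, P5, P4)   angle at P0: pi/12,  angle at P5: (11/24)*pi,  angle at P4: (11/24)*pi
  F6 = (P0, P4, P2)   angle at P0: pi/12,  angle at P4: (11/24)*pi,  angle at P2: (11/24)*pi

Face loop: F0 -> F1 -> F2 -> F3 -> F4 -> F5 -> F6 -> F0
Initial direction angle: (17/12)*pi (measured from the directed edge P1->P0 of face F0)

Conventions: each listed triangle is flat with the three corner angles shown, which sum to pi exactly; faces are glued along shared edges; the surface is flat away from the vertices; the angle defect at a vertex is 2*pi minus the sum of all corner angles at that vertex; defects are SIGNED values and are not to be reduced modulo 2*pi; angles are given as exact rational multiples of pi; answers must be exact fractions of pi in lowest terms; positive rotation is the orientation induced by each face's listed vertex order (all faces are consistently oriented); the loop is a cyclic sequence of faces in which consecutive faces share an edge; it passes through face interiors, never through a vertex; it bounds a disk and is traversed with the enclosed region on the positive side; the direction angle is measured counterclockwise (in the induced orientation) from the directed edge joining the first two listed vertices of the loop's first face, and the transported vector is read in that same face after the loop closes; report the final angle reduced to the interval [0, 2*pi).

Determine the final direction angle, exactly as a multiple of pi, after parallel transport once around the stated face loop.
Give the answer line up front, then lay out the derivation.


Answer: final direction angle = (2/3)*pi

enclosed vertex P0: corner angles sum to (3/4)*pi, defect = 2*pi - (3/4)*pi = (5/4)*pi
enclosed vertex P1: corner angles sum to 2*pi, defect = 2*pi - 2*pi = 0
the final direction is the initial angle plus the enclosed defects, taken mod 2*pi in the induced orientation
final angle = (17/12)*pi + (5/4)*pi = (2/3)*pi (mod 2*pi)
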